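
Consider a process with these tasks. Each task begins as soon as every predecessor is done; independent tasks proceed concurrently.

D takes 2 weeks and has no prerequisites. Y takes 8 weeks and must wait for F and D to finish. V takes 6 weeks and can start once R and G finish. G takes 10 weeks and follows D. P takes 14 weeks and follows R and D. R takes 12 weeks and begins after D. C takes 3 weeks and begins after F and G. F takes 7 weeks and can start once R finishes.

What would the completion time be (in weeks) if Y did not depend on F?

28

Before: longest chain D→R→F→Y = 2+12+7+8 = 29, finish 29.
Without F→Y, Y's earliest start moves from 21 to 2.
New critical path: D→R→P = 2+12+14 = 28 ⇒ 28 weeks.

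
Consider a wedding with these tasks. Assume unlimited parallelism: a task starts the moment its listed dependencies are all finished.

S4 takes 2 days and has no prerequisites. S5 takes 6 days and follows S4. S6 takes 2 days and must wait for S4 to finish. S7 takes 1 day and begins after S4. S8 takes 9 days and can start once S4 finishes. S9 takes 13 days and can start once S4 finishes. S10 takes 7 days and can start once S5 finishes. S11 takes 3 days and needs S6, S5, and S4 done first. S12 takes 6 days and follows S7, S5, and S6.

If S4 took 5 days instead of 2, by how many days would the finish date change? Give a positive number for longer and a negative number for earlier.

As given, the longest chain is S4→S5→S10 = 2+6+7 = 15, so the finish is 15 days.
S4 lies on that path, so at 5 days the path becomes 18 days.
No other chain overtakes it, so the finish is 18 days.
Change in finish: 18 − 15 = +3 days.

3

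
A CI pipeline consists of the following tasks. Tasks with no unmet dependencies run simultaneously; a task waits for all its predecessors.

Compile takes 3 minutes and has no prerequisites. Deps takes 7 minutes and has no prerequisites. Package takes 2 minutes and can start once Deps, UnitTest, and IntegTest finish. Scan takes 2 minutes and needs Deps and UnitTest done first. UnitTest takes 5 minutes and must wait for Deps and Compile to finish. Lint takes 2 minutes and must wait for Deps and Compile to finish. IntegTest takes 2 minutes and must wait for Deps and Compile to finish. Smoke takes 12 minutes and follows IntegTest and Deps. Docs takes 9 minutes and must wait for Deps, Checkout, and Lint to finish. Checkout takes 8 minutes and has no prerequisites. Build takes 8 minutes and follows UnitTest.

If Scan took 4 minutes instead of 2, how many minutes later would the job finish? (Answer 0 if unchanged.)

Actual critical path: Deps→IntegTest→Smoke = 7+2+12 = 21 ⇒ 21 minutes.
The longest path through Scan is only 14 minutes, so Scan has float 7.
No other chain overtakes it, so the finish is 21 minutes.
Change in finish: 21 − 21 = +0 minutes.

0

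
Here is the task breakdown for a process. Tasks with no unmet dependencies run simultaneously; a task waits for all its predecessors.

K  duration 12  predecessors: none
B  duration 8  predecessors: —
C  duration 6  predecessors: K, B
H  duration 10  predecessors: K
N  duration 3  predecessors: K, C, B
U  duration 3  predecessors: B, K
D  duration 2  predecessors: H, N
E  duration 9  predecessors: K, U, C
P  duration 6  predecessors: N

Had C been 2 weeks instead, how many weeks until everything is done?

24

Baseline: K→C→N→P = 12+6+3+6 = 27 → 27 weeks.
Since C is critical, the -4 change carries straight to that chain (now 23 weeks).
Now K→H→D = 12+10+2 = 24 is longest, so the finish becomes 24 weeks.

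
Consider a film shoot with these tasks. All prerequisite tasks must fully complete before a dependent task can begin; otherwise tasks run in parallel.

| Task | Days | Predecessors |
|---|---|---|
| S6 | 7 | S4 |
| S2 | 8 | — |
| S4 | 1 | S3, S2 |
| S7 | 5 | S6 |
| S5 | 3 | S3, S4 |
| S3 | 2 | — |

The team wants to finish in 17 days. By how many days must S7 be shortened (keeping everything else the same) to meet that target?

Current finish: 21 days; target: 17.
S7 is on every critical path, so each day cut from S7 cuts the finish by one (this holds down to a finish of 17).
Need 21 − 17 = 4 days off S7 → S7 becomes 1 day, finish becomes 17.

4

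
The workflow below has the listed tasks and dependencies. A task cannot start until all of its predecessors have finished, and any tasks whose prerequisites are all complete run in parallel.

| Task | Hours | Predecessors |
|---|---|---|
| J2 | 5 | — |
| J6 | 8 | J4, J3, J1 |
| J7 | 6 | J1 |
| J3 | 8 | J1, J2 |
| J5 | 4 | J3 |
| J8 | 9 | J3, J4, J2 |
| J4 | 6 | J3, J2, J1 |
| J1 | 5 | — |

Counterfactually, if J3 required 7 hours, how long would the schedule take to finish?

27

Critical path before the change: J1→J3→J4→J8 = 5+8+6+9 = 28 giving 28 hours.
J3 lies on that path, so at 7 hours the path becomes 27 hours.
No other chain overtakes it, so the finish is 27 hours.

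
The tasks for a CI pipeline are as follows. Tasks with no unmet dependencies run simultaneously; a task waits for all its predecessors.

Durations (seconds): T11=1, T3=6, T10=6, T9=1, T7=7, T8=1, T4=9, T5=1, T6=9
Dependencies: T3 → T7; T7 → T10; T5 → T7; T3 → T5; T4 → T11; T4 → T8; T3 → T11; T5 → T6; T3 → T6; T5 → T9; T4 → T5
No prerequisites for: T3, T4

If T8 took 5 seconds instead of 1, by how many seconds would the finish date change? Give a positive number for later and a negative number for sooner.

0

Baseline: T4→T5→T7→T10 = 9+1+7+6 = 23 → 23 seconds.
T8 is off the critical path — its longest chain is 10 seconds, giving 13 of slack.
That remains the longest chain; total 23 seconds.
Change in finish: 23 − 23 = +0 seconds.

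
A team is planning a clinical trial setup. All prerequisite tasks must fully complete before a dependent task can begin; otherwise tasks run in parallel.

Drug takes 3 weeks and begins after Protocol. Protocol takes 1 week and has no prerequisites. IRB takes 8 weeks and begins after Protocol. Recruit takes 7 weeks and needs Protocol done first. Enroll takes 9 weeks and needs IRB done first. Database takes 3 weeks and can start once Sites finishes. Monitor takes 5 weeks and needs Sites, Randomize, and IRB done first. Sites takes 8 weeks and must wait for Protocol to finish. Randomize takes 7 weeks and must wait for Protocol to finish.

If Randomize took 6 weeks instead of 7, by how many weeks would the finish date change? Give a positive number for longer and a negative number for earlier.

Actual critical path: Protocol→IRB→Enroll = 1+8+9 = 18 ⇒ 18 weeks.
The longest path through Randomize is only 13 weeks, so Randomize has float 5.
No other chain overtakes it, so the finish is 18 weeks.
Change in finish: 18 − 18 = +0 weeks.

0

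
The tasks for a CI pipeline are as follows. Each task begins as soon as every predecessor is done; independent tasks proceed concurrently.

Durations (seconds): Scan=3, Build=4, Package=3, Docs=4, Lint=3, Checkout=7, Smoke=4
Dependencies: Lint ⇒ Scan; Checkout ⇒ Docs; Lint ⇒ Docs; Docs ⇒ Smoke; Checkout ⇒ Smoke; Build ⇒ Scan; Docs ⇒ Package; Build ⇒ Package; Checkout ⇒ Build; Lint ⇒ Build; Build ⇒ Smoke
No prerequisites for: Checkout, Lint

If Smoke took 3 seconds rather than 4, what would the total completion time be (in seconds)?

14

Critical path before the change: Checkout→Build→Smoke = 7+4+4 = 15 giving 15 seconds.
Smoke lies on that path, so at 3 seconds the path becomes 14 seconds.
The binding chain switches to Checkout→Build→Package = 7+4+3 = 14; finish 14 seconds.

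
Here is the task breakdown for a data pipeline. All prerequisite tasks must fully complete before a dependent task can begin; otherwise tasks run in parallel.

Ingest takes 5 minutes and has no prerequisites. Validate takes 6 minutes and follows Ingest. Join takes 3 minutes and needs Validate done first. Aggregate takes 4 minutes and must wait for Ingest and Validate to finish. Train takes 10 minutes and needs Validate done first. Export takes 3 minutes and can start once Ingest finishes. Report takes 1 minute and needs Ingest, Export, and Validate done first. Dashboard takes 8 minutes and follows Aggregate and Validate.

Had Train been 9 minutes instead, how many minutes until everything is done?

23

As given, the longest chain is Ingest→Validate→Aggregate→Dashboard = 5+6+4+8 = 23, so the finish is 23 minutes.
Train is off the critical path — its longest chain is 21 minutes, giving 2 of slack.
No other chain overtakes it, so the finish is 23 minutes.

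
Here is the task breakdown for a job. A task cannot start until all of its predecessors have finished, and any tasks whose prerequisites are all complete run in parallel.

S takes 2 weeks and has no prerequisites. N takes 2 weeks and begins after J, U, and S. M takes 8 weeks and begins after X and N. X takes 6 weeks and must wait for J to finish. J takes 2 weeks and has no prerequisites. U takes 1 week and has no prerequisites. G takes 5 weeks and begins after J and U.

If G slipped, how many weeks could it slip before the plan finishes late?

9

The longest chain is J→X→M = 2+6+8 = 16; overall finish 16 weeks.
G finishes as early as 7 and must finish by 16.
Float = 16 − 7 = 9.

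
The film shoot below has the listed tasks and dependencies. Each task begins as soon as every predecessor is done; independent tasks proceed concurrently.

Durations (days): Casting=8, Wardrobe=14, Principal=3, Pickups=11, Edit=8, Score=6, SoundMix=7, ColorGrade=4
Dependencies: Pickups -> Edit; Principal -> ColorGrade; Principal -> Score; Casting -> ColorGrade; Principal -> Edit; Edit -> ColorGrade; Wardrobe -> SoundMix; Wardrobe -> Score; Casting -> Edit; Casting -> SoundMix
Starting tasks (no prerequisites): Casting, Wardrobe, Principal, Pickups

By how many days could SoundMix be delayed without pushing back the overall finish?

2

Pickups→Edit→ColorGrade = 11+8+4 = 23 sets the makespan at 23 days.
The longest chain containing SoundMix totals 21 days.
So SoundMix can slip 23 − 21 = 2 days.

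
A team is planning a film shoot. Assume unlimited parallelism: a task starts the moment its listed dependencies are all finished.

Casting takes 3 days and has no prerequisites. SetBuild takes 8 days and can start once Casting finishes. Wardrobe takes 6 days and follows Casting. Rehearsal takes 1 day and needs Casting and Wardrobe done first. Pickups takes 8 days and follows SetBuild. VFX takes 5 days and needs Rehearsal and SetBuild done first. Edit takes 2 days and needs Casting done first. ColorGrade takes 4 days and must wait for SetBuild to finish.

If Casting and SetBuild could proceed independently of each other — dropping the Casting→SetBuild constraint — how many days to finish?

With the dependency in place, Casting→SetBuild→Pickups = 3+8+8 = 19 sets the finish at 19 days.
Without Casting→SetBuild, SetBuild's earliest start moves from 3 to 0.
The longest chain is now SetBuild→Pickups = 8+8 = 16, so the schedule takes 16 days.

16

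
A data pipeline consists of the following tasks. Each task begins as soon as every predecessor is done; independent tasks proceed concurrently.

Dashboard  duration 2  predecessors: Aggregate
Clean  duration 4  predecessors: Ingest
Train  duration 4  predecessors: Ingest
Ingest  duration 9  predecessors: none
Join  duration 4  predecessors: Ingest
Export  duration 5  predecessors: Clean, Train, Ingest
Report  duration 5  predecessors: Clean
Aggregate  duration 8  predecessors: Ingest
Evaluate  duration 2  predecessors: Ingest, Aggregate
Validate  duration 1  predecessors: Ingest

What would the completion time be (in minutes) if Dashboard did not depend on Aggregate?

Before: longest chain Ingest→Aggregate→Evaluate = 9+8+2 = 19, finish 19.
Without Aggregate→Dashboard, Dashboard's earliest start moves from 17 to 0.
The longest chain is now Ingest→Aggregate→Evaluate = 9+8+2 = 19, so the plan takes 19 minutes.

19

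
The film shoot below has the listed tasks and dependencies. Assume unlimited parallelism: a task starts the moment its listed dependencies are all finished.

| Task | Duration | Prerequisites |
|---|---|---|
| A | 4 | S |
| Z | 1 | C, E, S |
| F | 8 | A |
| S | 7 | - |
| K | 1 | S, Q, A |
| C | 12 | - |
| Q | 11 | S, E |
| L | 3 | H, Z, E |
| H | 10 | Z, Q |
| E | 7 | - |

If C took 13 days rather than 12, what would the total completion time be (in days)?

The binding path is E→Q→H→L = 7+11+10+3 = 31; finish at 31 days.
C is off the critical path — its longest chain is 26 days, giving 5 of slack.
That remains the longest chain; total 31 days.

31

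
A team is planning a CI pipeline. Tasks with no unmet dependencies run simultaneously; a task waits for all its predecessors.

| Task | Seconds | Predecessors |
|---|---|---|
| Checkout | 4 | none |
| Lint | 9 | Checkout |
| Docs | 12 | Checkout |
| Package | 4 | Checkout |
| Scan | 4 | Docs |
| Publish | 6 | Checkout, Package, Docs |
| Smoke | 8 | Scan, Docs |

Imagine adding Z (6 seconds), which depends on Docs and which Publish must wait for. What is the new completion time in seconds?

Originally the plan takes 28 seconds.
With Z inserted, Publish now waits for max(Checkout, Package, Docs, Z).
New critical path: Checkout→Docs→Z→Publish = 4+12+6+6 = 28 ⇒ 28 seconds.

28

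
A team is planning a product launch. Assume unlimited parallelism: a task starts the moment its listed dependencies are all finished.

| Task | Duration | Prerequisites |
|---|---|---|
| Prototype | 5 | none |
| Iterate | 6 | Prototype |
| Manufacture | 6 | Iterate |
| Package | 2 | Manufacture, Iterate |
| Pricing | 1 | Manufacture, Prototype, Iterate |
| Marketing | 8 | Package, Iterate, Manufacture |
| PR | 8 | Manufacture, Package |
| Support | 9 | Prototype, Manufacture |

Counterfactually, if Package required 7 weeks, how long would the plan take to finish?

32

Actual critical path: Prototype→Iterate→Manufacture→Package→Marketing = 5+6+6+2+8 = 27 ⇒ 27 weeks.
Since Package is critical, the +5 change carries straight to that chain (now 32 weeks).
That remains the longest chain; total 32 weeks.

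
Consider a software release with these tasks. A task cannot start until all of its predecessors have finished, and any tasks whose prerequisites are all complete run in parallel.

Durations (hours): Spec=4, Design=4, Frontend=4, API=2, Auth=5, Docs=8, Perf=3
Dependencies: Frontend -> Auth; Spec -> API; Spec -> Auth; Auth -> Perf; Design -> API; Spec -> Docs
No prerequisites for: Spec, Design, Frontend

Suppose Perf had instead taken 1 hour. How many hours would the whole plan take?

As given, the longest chain is Spec→Auth→Perf = 4+5+3 = 12, so the finish is 12 hours.
Since Perf is critical, the -2 change carries straight to that chain (now 10 hours).
New critical path: Spec→Docs = 4+8 = 12 ⇒ 12 hours.

12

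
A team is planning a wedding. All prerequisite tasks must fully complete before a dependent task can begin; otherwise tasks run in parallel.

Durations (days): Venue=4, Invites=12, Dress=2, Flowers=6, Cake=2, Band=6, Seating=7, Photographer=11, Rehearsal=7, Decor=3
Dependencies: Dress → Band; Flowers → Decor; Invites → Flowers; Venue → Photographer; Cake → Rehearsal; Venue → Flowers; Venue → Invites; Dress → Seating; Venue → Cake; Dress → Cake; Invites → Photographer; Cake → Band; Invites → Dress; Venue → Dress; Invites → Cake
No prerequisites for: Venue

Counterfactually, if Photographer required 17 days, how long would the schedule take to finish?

33

Baseline: Venue→Invites→Photographer = 4+12+11 = 27 → 27 days.
Photographer lies on that path, so at 17 days the path becomes 33 days.
The critical path is still Venue→Invites→Photographer; finish is now 33 days.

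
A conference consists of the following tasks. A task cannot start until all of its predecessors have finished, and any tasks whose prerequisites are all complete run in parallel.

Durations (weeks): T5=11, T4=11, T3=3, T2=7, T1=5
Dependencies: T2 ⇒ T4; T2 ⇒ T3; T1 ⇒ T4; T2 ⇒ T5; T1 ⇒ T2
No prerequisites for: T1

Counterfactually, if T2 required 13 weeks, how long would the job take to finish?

Baseline: T1→T2→T4 = 5+7+11 = 23 → 23 weeks.
Since T2 is critical, the +6 change carries straight to that chain (now 29 weeks).
No other chain overtakes it, so the finish is 29 weeks.

29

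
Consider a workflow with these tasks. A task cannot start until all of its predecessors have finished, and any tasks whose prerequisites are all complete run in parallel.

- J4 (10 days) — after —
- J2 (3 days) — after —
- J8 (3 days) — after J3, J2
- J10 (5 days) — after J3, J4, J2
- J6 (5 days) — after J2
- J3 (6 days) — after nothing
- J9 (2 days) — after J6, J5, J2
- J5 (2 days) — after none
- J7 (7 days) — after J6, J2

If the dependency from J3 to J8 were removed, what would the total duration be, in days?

With the dependency in place, J2→J6→J7 = 3+5+7 = 15 sets the finish at 15 days.
Without J3→J8, J8's earliest start moves from 6 to 3.
New critical path: J2→J6→J7 = 3+5+7 = 15 ⇒ 15 days.

15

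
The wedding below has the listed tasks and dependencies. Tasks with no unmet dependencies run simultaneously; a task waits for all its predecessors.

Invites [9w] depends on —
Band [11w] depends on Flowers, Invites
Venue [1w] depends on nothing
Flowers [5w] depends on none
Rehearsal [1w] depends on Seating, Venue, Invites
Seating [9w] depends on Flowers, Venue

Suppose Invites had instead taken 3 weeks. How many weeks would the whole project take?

Critical path before the change: Invites→Band = 9+11 = 20 giving 20 weeks.
Invites is on the critical path; changing it to 3 makes that path 14 weeks.
New critical path: Flowers→Band = 5+11 = 16 ⇒ 16 weeks.

16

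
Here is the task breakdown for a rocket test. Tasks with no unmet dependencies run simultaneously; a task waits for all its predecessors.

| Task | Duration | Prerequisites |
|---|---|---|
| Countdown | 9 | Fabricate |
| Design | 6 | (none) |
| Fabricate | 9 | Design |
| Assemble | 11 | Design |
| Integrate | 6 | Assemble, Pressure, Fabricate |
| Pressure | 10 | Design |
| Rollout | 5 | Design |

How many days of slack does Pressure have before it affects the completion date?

2

Design→Fabricate→Countdown = 6+9+9 = 24 sets the makespan at 24 days.
Pressure finishes as early as 16 and must finish by 18.
Slack of Pressure = 8 − 6 = 2 days.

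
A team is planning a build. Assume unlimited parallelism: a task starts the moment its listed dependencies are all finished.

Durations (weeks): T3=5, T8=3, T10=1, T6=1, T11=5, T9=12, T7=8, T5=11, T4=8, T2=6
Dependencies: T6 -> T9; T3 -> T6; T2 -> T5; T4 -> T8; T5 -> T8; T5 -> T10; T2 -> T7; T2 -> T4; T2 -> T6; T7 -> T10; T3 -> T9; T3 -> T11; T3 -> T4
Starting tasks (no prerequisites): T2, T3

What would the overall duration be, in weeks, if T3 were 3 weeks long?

Critical path before the change: T2→T5→T8 = 6+11+3 = 20 giving 20 weeks.
T3 has 2 weeks of float (longest path through it is 18).
The critical path is still T2→T5→T8; finish is now 20 weeks.

20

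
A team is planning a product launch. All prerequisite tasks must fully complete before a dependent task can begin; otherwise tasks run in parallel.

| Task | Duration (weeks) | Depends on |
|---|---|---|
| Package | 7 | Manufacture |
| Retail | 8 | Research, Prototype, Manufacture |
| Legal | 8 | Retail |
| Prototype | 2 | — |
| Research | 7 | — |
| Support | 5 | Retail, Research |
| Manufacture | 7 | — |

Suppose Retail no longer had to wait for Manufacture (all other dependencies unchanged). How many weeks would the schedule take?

Before: longest chain Research→Retail→Legal = 7+8+8 = 23, finish 23.
Dropping Manufacture→Retail doesn't change Retail's earliest start (7); another predecessor still binds.
The longest chain is now Research→Retail→Legal = 7+8+8 = 23, so the schedule takes 23 weeks.

23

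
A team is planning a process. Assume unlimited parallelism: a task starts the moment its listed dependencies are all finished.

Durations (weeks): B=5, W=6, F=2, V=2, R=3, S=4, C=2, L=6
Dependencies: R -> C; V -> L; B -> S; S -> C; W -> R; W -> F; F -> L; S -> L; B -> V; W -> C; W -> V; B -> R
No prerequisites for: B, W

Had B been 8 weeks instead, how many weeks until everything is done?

Actual critical path: B→S→L = 5+4+6 = 15 ⇒ 15 weeks.
B is on the critical path; changing it to 8 makes that path 18 weeks.
The critical path is still B→S→L; finish is now 18 weeks.

18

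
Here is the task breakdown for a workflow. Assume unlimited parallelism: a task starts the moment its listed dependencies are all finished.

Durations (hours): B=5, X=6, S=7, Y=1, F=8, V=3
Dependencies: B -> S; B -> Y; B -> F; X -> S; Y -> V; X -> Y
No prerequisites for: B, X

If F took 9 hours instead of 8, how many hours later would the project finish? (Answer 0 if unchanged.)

Critical path before the change: B→F = 5+8 = 13 giving 13 hours.
F is on the critical path; changing it to 9 makes that path 14 hours.
No other chain overtakes it, so the finish is 14 hours.
Change in finish: 14 − 13 = +1 hours.

1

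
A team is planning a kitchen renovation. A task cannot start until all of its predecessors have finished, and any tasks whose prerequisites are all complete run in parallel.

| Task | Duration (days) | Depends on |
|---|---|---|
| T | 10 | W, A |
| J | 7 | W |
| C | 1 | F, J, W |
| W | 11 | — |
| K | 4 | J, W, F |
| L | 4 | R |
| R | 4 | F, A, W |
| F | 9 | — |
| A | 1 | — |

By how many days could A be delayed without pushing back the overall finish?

11

The longest chain is W→J→K = 11+7+4 = 22; overall finish 22 days.
Longest path through A: 11 days (earliest finish 1, latest finish 12).
Slack of A = 11 − 0 = 11 days.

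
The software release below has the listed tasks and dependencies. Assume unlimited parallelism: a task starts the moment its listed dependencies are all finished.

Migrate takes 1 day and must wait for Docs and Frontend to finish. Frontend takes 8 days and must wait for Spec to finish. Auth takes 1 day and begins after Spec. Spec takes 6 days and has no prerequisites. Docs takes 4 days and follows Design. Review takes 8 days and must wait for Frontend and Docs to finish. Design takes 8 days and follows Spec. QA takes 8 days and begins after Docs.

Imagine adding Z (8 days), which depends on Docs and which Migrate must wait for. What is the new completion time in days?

Originally the software release takes 26 days.
With Z inserted, Migrate now waits for max(Docs, Frontend, Z).
New critical path: Spec→Design→Docs→Z→Migrate = 6+8+4+8+1 = 27 ⇒ 27 days.

27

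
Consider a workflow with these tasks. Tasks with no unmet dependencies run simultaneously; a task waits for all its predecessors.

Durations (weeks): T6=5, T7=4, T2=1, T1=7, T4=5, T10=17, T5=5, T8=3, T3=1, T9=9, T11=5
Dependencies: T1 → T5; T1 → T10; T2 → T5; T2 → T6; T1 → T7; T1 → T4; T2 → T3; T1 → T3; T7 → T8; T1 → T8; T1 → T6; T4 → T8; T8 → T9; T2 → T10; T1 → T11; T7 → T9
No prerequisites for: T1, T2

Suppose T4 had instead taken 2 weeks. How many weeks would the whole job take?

As given, the longest chain is T1→T4→T8→T9 = 7+5+3+9 = 24, so the finish is 24 weeks.
T4 is on the critical path; changing it to 2 makes that path 21 weeks.
The binding chain switches to T1→T10 = 7+17 = 24; finish 24 weeks.

24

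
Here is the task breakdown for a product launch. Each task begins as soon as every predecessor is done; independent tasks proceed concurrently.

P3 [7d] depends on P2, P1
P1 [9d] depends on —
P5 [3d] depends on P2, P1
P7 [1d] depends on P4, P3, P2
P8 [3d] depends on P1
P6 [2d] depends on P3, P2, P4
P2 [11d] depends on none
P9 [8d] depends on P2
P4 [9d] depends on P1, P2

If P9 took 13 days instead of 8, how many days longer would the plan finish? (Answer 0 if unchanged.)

As given, the longest chain is P2→P4→P6 = 11+9+2 = 22, so the finish is 22 days.
The longest path through P9 is only 19 days, so P9 has float 3.
Now P2→P9 = 11+13 = 24 is longest, so the finish becomes 24 days.
Change in finish: 24 − 22 = +2 days.

2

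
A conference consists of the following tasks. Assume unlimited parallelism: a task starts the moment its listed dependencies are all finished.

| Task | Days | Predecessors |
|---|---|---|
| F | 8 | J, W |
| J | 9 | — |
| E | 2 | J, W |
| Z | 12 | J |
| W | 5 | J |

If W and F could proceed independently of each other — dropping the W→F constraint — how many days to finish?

21

Original critical path: J→W→F = 9+5+8 = 22 ⇒ 22 days.
Without W→F, F's earliest start moves from 14 to 9.
The longest chain is now J→Z = 9+12 = 21, so the project takes 21 days.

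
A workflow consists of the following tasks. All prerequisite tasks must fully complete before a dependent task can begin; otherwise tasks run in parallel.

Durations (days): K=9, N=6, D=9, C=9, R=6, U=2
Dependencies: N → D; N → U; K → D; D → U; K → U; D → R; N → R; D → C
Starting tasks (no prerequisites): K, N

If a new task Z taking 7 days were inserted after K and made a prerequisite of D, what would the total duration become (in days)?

34

Originally the plan takes 27 days.
With Z inserted, D now waits for max(N, K, Z).
New critical path: K→Z→D→C = 9+7+9+9 = 34 ⇒ 34 days.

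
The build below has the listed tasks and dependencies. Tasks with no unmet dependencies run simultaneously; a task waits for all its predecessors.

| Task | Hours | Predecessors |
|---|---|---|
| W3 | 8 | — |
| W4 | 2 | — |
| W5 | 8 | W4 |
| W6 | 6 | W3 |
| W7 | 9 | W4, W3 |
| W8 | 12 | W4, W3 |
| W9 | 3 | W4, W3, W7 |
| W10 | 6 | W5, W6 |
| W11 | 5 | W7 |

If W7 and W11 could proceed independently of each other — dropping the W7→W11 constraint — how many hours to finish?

20

Original critical path: W3→W7→W11 = 8+9+5 = 22 ⇒ 22 hours.
Without W7→W11, W11's earliest start moves from 17 to 0.
The longest chain is now W3→W6→W10 = 8+6+6 = 20, so the schedule takes 20 hours.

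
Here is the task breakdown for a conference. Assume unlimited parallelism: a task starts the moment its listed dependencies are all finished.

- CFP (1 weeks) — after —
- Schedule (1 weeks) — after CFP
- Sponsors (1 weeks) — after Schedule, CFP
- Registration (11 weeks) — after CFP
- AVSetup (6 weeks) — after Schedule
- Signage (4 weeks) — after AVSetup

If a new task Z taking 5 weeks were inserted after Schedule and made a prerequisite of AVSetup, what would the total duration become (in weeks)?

17

Originally the project takes 12 weeks.
With Z inserted, AVSetup now waits for max(Schedule, Z).
New critical path: CFP→Schedule→Z→AVSetup→Signage = 1+1+5+6+4 = 17 ⇒ 17 weeks.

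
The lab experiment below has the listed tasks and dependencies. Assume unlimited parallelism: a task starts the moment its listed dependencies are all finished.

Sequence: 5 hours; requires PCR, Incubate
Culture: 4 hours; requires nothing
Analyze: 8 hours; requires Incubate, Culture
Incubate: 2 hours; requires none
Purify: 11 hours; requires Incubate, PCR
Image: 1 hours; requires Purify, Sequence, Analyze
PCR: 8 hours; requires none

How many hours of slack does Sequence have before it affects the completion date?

6

Critical path: PCR→Purify→Image = 8+11+1 = 20, so the finish is 20 hours.
The longest chain containing Sequence totals 14 hours.
Slack of Sequence = 14 − 8 = 6 hours.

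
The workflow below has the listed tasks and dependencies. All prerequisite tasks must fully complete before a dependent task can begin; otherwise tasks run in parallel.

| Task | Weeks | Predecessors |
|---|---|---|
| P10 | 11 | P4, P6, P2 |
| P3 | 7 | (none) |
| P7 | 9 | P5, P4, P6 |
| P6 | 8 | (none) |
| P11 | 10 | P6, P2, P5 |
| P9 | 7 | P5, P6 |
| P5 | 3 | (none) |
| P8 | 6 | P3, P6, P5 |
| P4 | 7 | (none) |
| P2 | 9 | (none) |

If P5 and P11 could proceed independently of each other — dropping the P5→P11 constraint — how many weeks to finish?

20

With the dependency in place, P2→P10 = 9+11 = 20 sets the finish at 20 weeks.
Dropping P5→P11 doesn't change P11's earliest start (9); another predecessor still binds.
After: P2→P10 = 9+11 = 20 → 20 weeks.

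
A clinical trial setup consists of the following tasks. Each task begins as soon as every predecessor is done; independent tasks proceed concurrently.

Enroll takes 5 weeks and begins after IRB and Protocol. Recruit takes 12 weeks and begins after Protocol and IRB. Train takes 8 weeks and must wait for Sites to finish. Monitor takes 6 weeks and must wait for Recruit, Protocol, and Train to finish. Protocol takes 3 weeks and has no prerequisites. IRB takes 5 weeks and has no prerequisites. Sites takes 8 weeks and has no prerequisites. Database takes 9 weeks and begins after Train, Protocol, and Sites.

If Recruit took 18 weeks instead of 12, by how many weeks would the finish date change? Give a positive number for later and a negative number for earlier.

4

Critical path before the change: Sites→Train→Database = 8+8+9 = 25 giving 25 weeks.
Recruit is off the critical path — its longest chain is 23 weeks, giving 2 of slack.
New critical path: IRB→Recruit→Monitor = 5+18+6 = 29 ⇒ 29 weeks.
Change in finish: 29 − 25 = +4 weeks.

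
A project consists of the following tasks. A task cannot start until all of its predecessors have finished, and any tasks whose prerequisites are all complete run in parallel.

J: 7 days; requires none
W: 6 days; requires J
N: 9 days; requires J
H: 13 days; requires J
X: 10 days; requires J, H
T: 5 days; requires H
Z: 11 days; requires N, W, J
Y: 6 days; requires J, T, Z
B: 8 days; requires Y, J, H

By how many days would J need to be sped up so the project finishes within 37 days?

4

Current finish: 41 days; target: 37.
J is on every critical path, so each day cut from J cuts the finish by one (this holds down to a finish of 35).
Need 41 − 37 = 4 days off J → J becomes 3 days, finish becomes 37.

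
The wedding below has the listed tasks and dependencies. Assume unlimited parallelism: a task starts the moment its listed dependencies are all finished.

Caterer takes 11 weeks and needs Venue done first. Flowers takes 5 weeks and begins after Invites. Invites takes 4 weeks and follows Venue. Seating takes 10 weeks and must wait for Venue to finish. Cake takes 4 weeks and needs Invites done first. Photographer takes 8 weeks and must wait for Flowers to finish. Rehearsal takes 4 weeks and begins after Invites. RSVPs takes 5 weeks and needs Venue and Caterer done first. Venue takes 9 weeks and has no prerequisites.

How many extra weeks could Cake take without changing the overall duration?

Critical path: Venue→Invites→Flowers→Photographer = 9+4+5+8 = 26, so the finish is 26 weeks.
The longest chain containing Cake totals 17 weeks.
Slack of Cake = 22 − 13 = 9 weeks.

9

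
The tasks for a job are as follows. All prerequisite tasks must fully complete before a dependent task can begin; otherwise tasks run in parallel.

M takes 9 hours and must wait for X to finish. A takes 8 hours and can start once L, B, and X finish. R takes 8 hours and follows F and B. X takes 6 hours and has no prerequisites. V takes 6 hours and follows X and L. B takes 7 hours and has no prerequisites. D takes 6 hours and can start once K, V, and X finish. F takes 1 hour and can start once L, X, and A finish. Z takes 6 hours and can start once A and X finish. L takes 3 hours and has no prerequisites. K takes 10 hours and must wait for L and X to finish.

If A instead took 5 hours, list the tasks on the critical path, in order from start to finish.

X, K, D

Baseline: B→A→F→R = 7+8+1+8 = 24 → 24 hours.
A is on the critical path; changing it to 5 makes that path 21 hours.
The binding chain switches to X→K→D = 6+10+6 = 22; finish 22 hours.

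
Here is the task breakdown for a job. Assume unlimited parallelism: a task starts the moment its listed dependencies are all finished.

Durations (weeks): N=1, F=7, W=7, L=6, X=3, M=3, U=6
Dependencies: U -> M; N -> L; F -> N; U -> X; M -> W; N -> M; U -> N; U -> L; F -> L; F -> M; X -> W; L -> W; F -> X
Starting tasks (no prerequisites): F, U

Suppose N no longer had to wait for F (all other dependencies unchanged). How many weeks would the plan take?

20

Before: longest chain F→N→L→W = 7+1+6+7 = 21, finish 21.
Without F→N, N's earliest start moves from 7 to 6.
The longest chain is now F→L→W = 7+6+7 = 20, so the plan takes 20 weeks.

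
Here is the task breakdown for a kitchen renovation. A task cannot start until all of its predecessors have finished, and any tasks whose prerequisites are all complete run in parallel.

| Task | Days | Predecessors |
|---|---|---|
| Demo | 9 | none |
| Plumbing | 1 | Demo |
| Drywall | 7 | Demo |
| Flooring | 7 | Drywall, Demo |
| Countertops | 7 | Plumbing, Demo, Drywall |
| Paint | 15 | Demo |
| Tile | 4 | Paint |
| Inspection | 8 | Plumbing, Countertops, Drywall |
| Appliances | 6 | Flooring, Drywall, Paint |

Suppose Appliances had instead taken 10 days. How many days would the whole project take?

34

As given, the longest chain is Demo→Drywall→Countertops→Inspection = 9+7+7+8 = 31, so the finish is 31 days.
The longest path through Appliances is only 30 days, so Appliances has float 1.
Now Demo→Paint→Appliances = 9+15+10 = 34 is longest, so the finish becomes 34 days.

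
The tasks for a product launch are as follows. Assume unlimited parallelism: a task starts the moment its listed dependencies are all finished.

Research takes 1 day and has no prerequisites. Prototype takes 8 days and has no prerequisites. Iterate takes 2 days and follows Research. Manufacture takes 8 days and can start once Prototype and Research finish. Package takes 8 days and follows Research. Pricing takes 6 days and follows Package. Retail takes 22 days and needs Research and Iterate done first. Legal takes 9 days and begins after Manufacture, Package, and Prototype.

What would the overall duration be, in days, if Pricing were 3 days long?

Baseline: Research→Iterate→Retail = 1+2+22 = 25 → 25 days.
The longest path through Pricing is only 15 days, so Pricing has float 10.
No other chain overtakes it, so the finish is 25 days.

25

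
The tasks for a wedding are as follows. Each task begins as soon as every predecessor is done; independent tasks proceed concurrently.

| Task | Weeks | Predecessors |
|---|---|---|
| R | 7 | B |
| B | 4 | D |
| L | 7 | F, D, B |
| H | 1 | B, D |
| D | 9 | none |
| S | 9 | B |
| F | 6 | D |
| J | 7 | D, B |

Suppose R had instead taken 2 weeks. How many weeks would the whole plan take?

22

Critical path before the change: D→B→S = 9+4+9 = 22 giving 22 weeks.
R is off the critical path — its longest chain is 20 weeks, giving 2 of slack.
The critical path is still D→B→S; finish is now 22 weeks.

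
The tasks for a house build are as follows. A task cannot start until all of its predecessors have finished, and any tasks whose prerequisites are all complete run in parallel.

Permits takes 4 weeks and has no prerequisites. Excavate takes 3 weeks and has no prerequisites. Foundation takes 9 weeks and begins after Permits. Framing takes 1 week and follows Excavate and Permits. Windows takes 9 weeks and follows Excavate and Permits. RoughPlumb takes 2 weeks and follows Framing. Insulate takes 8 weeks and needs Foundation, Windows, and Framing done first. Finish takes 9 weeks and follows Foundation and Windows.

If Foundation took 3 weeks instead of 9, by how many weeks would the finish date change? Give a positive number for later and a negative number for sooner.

The binding path is Permits→Foundation→Finish = 4+9+9 = 22; finish at 22 weeks.
Since Foundation is critical, the -6 change carries straight to that chain (now 16 weeks).
Now Permits→Windows→Finish = 4+9+9 = 22 is longest, so the finish becomes 22 weeks.
Change in finish: 22 − 22 = +0 weeks.

0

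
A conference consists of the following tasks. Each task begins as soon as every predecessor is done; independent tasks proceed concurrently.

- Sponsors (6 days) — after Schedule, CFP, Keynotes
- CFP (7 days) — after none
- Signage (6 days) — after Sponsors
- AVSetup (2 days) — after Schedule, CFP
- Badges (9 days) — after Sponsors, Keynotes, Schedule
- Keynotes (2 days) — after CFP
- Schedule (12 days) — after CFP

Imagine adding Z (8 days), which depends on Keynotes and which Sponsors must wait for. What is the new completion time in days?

34

Originally the project takes 34 days.
With Z inserted, Sponsors now waits for max(Schedule, CFP, Keynotes, Z).
New critical path: CFP→Schedule→Sponsors→Badges = 7+12+6+9 = 34 ⇒ 34 days.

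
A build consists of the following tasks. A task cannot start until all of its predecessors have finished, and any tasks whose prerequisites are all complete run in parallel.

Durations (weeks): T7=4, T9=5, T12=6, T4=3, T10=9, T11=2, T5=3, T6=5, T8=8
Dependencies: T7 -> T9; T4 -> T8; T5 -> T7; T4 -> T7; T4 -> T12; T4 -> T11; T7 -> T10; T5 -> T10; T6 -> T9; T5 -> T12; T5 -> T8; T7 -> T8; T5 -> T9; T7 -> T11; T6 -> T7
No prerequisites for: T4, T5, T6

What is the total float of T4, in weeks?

The longest chain is T6→T7→T10 = 5+4+9 = 18; overall finish 18 weeks.
Longest path through T4: 16 weeks (earliest finish 3, latest finish 5).
Float = 18 − 16 = 2.

2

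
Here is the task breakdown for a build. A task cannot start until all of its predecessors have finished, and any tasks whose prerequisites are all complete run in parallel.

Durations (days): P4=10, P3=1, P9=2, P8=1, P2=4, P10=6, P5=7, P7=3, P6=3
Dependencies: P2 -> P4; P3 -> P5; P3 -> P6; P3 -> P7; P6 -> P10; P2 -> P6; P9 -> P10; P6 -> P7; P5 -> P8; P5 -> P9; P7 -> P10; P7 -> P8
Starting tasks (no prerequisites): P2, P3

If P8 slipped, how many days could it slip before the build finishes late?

P2→P6→P7→P10 = 4+3+3+6 = 16 sets the makespan at 16 days.
The longest chain containing P8 totals 11 days.
Slack of P8 = 15 − 10 = 5 days.

5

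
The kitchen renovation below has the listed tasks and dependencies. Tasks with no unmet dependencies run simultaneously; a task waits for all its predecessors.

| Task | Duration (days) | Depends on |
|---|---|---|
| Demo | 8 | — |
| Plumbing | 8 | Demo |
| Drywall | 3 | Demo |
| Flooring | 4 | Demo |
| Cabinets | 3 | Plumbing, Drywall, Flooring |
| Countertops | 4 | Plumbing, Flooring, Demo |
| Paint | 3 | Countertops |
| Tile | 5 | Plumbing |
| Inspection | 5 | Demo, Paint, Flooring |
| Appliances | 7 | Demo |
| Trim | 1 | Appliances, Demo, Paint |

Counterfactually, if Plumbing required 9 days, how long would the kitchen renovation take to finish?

29

Critical path before the change: Demo→Plumbing→Countertops→Paint→Inspection = 8+8+4+3+5 = 28 giving 28 days.
Plumbing lies on that path, so at 9 days the path becomes 29 days.
No other chain overtakes it, so the finish is 29 days.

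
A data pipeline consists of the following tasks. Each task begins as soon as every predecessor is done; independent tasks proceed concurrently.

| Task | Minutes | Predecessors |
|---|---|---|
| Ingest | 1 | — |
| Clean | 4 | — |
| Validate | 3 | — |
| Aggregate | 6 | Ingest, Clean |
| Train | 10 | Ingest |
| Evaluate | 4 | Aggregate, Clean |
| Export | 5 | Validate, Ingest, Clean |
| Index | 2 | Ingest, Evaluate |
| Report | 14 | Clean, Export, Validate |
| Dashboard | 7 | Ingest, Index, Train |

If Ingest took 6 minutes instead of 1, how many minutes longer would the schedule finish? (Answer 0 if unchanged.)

2

The binding path is Clean→Aggregate→Evaluate→Index→Dashboard = 4+6+4+2+7 = 23; finish at 23 minutes.
Ingest is off the critical path — its longest chain is 20 minutes, giving 3 of slack.
The binding chain switches to Ingest→Aggregate→Evaluate→Index→Dashboard = 6+6+4+2+7 = 25; finish 25 minutes.
Change in finish: 25 − 23 = +2 minutes.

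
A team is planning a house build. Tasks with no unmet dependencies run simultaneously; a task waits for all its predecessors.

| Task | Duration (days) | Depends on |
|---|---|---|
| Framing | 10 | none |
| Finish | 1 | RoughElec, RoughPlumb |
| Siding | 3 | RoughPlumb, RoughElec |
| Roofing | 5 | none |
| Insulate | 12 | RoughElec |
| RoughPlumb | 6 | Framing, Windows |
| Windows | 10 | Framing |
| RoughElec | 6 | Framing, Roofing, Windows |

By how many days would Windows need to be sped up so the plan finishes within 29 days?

Current finish: 38 days; target: 29.
Windows is on every critical path, so each day cut from Windows cuts the finish by one (this holds down to a finish of 29).
Need 38 − 29 = 9 days off Windows → Windows becomes 1 day, finish becomes 29.

9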